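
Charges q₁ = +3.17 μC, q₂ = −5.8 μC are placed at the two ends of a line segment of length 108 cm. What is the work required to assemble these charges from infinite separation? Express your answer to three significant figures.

-0.153 J

The work to assemble the configuration equals its total potential energy, U = Σ kqᵢqⱼ/rᵢⱼ over all pairs.
The separation is r = 1.08 m.
U = (-0.153) = -0.153 J.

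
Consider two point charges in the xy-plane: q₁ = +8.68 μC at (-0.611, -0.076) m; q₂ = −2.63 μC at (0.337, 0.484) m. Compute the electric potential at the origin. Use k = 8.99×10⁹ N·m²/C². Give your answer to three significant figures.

The total potential is the scalar sum of each charge's contribution, V = Σ kqᵢ/rᵢ.
Distances from the field point to each charge: r₁ = 0.616 m, r₂ = 0.590 m.
V = k[(8.68×10⁻⁶)/(0.616) + (-2.63×10⁻⁶)/(0.590)] = 8.66×10⁴ V.

8.66×10⁴ V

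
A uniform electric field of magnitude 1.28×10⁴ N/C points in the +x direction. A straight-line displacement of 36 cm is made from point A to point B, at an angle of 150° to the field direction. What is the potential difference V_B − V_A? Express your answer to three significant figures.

3990 V

Only the component of displacement along E changes the potential: ΔV = −E·d·cosθ.
ΔV = −(1.28×10⁴ V/m)(0.360 m)cos150° = 3990 V.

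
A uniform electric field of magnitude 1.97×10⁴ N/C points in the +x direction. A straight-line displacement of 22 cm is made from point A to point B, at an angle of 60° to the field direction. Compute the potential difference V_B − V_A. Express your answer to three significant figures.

-2170 V

Only the component of displacement along E changes the potential: ΔV = −E·d·cosθ.
ΔV = −(1.97×10⁴ V/m)(0.220 m)cos60° = -2170 V.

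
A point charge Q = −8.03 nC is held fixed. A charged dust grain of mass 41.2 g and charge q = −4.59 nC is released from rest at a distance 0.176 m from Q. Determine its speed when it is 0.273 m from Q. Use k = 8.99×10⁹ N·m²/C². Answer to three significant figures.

Only the electrostatic force acts, so mechanical energy is conserved: ½mv² = U₁ − U₂ = kQq(1/r₁ − 1/r₂).
U₁ − U₂ = (8.99×10⁹ N·m²/C²)(-8.03×10⁻⁹ C)(-4.59×10⁻⁹ C)(1/0.176 − 1/0.273) = 6.69×10⁻⁷ J.
v = √(2·6.69×10⁻⁷/0.0412) = 5.70×10⁻³ m/s.

5.70×10⁻³ m/s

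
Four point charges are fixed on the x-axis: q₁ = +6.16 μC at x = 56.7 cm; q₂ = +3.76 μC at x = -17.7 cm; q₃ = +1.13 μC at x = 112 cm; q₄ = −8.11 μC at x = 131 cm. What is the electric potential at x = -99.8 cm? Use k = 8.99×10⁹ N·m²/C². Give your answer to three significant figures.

4.98×10⁴ V

Electric potential is a scalar, so the contributions from each charge add algebraically: V = Σ kqᵢ/rᵢ.
Distances from the field point to each charge: r₁ = 1.56 m, r₂ = 0.821 m, r₃ = 2.12 m, r₄ = 2.31 m.
V = k[(6.16×10⁻⁶)/(1.56) + (3.76×10⁻⁶)/(0.821) + (1.13×10⁻⁶)/(2.12) + (-8.11×10⁻⁶)/(2.31)] = 4.98×10⁴ V.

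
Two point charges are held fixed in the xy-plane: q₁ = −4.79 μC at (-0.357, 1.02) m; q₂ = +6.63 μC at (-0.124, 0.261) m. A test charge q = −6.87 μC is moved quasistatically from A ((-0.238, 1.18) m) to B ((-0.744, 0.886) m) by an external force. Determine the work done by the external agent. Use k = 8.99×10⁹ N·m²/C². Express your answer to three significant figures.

For quasistatic motion the external work equals the change in potential energy: W_ext = qΔV = q(V_B − V_A).
At A: distances to the source charges are 0.199 m, 0.926 m; V_A = Σ kqᵢ/rᵢ = -1.52×10⁵ V.
At B: distances to the source charges are 0.410 m, 0.880 m; V_B = Σ kqᵢ/rᵢ = -3.74×10⁴ V.
ΔV = V_B − V_A = 1.14×10⁵ V.
W_ext = qΔV = (-6.87×10⁻⁶ C)(1.14×10⁵ V) = -0.784 J.

-0.784 J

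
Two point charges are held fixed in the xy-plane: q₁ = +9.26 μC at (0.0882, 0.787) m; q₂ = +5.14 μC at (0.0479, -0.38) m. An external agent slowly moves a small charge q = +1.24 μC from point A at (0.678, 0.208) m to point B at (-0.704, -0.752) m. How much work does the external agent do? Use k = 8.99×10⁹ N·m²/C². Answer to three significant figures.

For quasistatic motion the external work equals the change in potential energy: W_ext = qΔV = q(V_B − V_A).
At A: distances to the source charges are 0.827 m, 0.862 m; V_A = Σ kqᵢ/rᵢ = 1.54×10⁵ V.
At B: distances to the source charges are 1.73 m, 0.839 m; V_B = Σ kqᵢ/rᵢ = 1.03×10⁵ V.
ΔV = V_B − V_A = -5.12×10⁴ V.
W_ext = qΔV = (1.24×10⁻⁶ C)(-5.12×10⁴ V) = -0.0634 J.

-0.0634 J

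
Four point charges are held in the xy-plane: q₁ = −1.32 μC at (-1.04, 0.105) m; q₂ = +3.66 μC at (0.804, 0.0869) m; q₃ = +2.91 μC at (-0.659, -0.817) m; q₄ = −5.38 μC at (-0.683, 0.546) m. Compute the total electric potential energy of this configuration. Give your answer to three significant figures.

-0.107 J

The assembly work is the sum of pairwise potential energies, U = Σ_{i<j} kqᵢqⱼ/rᵢⱼ.
Pair separations: r₁₂ = 1.84 m, r₁₃ = 0.998 m, r₁₄ = 0.567 m, r₂₃ = 1.72 m, r₂₄ = 1.56 m, r₃₄ = 1.36 m.
Summing all 6 pair terms gives U = -0.107 J.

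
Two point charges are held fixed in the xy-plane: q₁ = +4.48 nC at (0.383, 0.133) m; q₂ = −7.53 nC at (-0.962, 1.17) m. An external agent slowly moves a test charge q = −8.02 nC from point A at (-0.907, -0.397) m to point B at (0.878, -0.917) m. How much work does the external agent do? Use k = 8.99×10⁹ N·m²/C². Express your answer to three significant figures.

-1.98×10⁻⁷ J

For quasistatic motion the external work equals the change in potential energy: W_ext = qΔV = q(V_B − V_A).
At A: distances to the source charges are 1.39 m, 1.57 m; V_A = Σ kqᵢ/rᵢ = -14.3 V.
At B: distances to the source charges are 1.16 m, 2.78 m; V_B = Σ kqᵢ/rᵢ = 10.4 V.
ΔV = V_B − V_A = 24.7 V.
W_ext = qΔV = (-8.02×10⁻⁹ C)(24.7 V) = -1.98×10⁻⁷ J.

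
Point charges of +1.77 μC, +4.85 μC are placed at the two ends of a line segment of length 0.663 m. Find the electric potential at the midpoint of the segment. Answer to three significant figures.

Electric potential is a scalar, so the contributions from each charge add algebraically: V = Σ kqᵢ/rᵢ.
Each charge is 0.332 m from the midpoint.
V = k[(1.77×10⁻⁶)/(0.332) + (4.85×10⁻⁶)/(0.332)] = 1.80×10⁵ V.

1.80×10⁵ V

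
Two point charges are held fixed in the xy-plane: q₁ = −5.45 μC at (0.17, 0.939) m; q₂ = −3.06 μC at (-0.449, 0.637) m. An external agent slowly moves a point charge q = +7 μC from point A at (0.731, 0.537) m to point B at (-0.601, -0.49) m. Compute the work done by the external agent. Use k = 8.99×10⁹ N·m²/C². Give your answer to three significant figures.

For quasistatic motion the external work equals the change in potential energy: W_ext = qΔV = q(V_B − V_A).
At A: distances to the source charges are 0.690 m, 1.18 m; V_A = Σ kqᵢ/rᵢ = -9.42×10⁴ V.
At B: distances to the source charges are 1.62 m, 1.14 m; V_B = Σ kqᵢ/rᵢ = -5.44×10⁴ V.
ΔV = V_B − V_A = 3.99×10⁴ V.
W_ext = qΔV = (7.00×10⁻⁶ C)(3.99×10⁴ V) = 0.279 J.

0.279 J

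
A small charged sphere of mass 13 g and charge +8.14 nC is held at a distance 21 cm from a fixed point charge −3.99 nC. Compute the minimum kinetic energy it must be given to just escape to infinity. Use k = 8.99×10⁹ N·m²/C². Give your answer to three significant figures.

To just escape, total mechanical energy must reach zero at infinity: ½mv²_min + U = 0, so ½mv²_min = −U = |kQq|/r.
|U| = |kQq|/r = (8.99×10⁹ N·m²/C²)(3.99×10⁻⁹)(8.14×10⁻⁹)/(0.210) = 1.39×10⁻⁶ J.

1.39×10⁻⁶ J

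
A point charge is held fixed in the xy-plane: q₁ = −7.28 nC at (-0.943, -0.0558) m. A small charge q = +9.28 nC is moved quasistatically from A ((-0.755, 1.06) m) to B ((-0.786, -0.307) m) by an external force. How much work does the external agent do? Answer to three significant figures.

For quasistatic motion the external work equals the change in potential energy: W_ext = qΔV = q(V_B − V_A).
At A: distance to the source charge is 1.13 m; V_A = kq₁/r = -57.8 V.
At B: distance to the source charge is 0.296 m; V_B = kq₁/r = -221 V.
ΔV = V_B − V_A = -163 V.
W_ext = qΔV = (9.28×10⁻⁹ C)(-163 V) = -1.51×10⁻⁶ J.

-1.51×10⁻⁶ J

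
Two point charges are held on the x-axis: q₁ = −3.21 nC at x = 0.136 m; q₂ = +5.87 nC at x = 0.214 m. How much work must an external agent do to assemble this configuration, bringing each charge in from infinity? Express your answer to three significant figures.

The work to assemble the configuration equals its total potential energy, U = Σ kqᵢqⱼ/rᵢⱼ over all pairs.
Pair separations: r₁₂ = 0.0780 m.
U = (-2.17×10⁻⁶) = -2.17×10⁻⁶ J.

-2.17×10⁻⁶ J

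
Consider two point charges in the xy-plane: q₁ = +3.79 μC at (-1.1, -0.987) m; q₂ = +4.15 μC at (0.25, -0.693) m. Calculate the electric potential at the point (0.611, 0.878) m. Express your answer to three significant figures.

3.66×10⁴ V

Electric potential is a scalar, so the contributions from each charge add algebraically: V = Σ kqᵢ/rᵢ.
Distances from the field point to each charge: r₁ = 2.53 m, r₂ = 1.61 m.
V = k[(3.79×10⁻⁶)/(2.53) + (4.15×10⁻⁶)/(1.61)] = 3.66×10⁴ V.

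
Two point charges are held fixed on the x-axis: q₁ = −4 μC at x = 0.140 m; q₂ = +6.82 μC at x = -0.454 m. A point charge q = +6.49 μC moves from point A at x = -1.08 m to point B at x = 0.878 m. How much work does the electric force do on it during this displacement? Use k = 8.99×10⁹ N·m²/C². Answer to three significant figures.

0.462 J

The work done by the electric force is W_field = −ΔU = −q(V_B − V_A) = q(V_A − V_B).
At A: distances to the source charges are 1.22 m, 0.626 m; V_A = Σ kqᵢ/rᵢ = 6.85×10⁴ V.
At B: distances to the source charges are 0.738 m, 1.33 m; V_B = Σ kqᵢ/rᵢ = -2700 V.
ΔV = V_B − V_A = -7.12×10⁴ V.
W_field = −qΔV = −(6.49×10⁻⁶ C)(-7.12×10⁴ V) = 0.462 J.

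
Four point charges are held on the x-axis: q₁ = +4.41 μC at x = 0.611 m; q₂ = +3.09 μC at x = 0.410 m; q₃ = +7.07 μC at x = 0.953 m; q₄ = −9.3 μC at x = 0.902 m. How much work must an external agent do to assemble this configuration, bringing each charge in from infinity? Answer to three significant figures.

The work to assemble the configuration equals its total potential energy, U = Σ kqᵢqⱼ/rᵢⱼ over all pairs.
Pair separations: r₁₂ = 0.201 m, r₁₃ = 0.342 m, r₁₄ = 0.291 m, r₂₃ = 0.543 m, r₂₄ = 0.492 m, r₃₄ = 0.0510 m.
Summing all 6 pair terms gives U = -11.6 J.

-11.6 J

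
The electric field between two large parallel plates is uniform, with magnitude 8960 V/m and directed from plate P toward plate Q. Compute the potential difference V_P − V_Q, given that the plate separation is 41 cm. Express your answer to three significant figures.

In a uniform field, potential decreases in the direction of E: ΔV = −E·d for a displacement d parallel to E.
Going from Q to P is a displacement of 41 cm opposite to the field, so V_P − V_Q = +Ed = 3670 V.

3670 V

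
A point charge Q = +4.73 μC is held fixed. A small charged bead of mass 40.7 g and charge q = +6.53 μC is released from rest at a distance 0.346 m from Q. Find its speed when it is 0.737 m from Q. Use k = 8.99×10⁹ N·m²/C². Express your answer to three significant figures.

Only the electrostatic force acts, so mechanical energy is conserved: ½mv² = U₁ − U₂ = kQq(1/r₁ − 1/r₂).
U₁ − U₂ = (8.99×10⁹ N·m²/C²)(4.73×10⁻⁶ C)(6.53×10⁻⁶ C)(1/0.346 − 1/0.737) = 0.426 J.
v = √(2·0.426/0.0407) = 4.57 m/s.

4.57 m/s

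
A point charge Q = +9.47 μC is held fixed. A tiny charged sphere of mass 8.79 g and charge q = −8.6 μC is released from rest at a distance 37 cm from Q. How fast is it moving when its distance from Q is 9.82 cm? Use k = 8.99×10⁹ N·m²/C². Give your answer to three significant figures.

35.3 m/s

Only the electrostatic force acts, so mechanical energy is conserved: ½mv² = U₁ − U₂ = kQq(1/r₁ − 1/r₂).
U₁ − U₂ = (8.99×10⁹ N·m²/C²)(9.47×10⁻⁶ C)(-8.60×10⁻⁶ C)(1/0.370 − 1/0.0982) = 5.48 J.
v = √(2·5.48/8.79×10⁻³) = 35.3 m/s.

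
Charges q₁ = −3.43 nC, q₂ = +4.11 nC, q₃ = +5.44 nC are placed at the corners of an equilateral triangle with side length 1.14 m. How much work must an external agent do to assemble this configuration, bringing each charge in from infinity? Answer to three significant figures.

-8.20×10⁻⁸ J

The work to assemble the configuration equals its total potential energy, U = Σ kqᵢqⱼ/rᵢⱼ over all pairs.
All three pair separations equal the side length, 1.14 m.
U = (-1.11×10⁻⁷) + (-1.47×10⁻⁷) + (1.76×10⁻⁷) = -8.20×10⁻⁸ J.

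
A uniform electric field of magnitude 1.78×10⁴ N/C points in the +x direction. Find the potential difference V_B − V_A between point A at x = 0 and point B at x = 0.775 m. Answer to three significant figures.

-1.38×10⁴ V

In a uniform field, potential decreases in the direction of E: V_B − V_A = −E·Δx.
V_B − V_A = −(1.78×10⁴ V/m)(0.775 m) = -1.38×10⁴ V.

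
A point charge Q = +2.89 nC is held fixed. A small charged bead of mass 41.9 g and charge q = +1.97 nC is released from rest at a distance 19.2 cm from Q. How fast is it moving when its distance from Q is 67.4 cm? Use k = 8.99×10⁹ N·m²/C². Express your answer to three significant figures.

Only the electrostatic force acts, so mechanical energy is conserved: ½mv² = U₁ − U₂ = kQq(1/r₁ − 1/r₂).
U₁ − U₂ = (8.99×10⁹ N·m²/C²)(2.89×10⁻⁹ C)(1.97×10⁻⁹ C)(1/0.192 − 1/0.674) = 1.91×10⁻⁷ J.
v = √(2·1.91×10⁻⁷/0.0419) = 3.02×10⁻³ m/s.

3.02×10⁻³ m/s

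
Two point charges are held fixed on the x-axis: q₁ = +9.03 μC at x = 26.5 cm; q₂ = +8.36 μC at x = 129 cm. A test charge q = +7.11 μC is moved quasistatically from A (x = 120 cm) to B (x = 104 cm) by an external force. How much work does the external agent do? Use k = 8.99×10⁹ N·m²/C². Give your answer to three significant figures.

For quasistatic motion the external work equals the change in potential energy: W_ext = qΔV = q(V_B − V_A).
At A: distances to the source charges are 0.935 m, 0.0900 m; V_A = Σ kqᵢ/rᵢ = 9.22×10⁵ V.
At B: distances to the source charges are 0.775 m, 0.250 m; V_B = Σ kqᵢ/rᵢ = 4.05×10⁵ V.
ΔV = V_B − V_A = -5.17×10⁵ V.
W_ext = qΔV = (7.11×10⁻⁶ C)(-5.17×10⁵ V) = -3.67 J.

-3.67 J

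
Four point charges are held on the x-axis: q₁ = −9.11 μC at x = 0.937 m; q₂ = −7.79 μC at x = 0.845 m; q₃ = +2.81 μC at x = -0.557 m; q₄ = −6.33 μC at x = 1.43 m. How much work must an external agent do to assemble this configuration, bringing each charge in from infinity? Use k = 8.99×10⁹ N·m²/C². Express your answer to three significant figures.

The assembly work is the sum of pairwise potential energies, U = Σ_{i<j} kqᵢqⱼ/rᵢⱼ.
Pair separations: r₁₂ = 0.0920 m, r₁₃ = 1.49 m, r₁₄ = 0.493 m, r₂₃ = 1.40 m, r₂₄ = 0.585 m, r₃₄ = 1.99 m.
Summing all 6 pair terms gives U = 8.37 J.

8.37 J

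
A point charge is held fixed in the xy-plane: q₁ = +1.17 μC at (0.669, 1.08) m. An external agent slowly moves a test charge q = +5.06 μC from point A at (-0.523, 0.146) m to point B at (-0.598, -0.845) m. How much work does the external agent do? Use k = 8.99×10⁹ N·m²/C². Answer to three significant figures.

For quasistatic motion the external work equals the change in potential energy: W_ext = qΔV = q(V_B − V_A).
At A: distance to the source charge is 1.51 m; V_A = kq₁/r = 6950 V.
At B: distance to the source charge is 2.30 m; V_B = kq₁/r = 4560 V.
ΔV = V_B − V_A = -2380 V.
W_ext = qΔV = (5.06×10⁻⁶ C)(-2380 V) = -0.0121 J.

-0.0121 J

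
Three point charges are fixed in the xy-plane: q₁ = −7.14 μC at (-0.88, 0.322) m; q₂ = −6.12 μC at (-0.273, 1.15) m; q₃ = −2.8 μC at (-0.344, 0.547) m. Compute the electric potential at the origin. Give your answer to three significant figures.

Electric potential is a scalar, so the contributions from each charge add algebraically: V = Σ kqᵢ/rᵢ.
Distances from the field point to each charge: r₁ = 0.937 m, r₂ = 1.18 m, r₃ = 0.646 m.
V = k[(-7.14×10⁻⁶)/(0.937) + (-6.12×10⁻⁶)/(1.18) + (-2.80×10⁻⁶)/(0.646)] = -1.54×10⁵ V.

-1.54×10⁵ V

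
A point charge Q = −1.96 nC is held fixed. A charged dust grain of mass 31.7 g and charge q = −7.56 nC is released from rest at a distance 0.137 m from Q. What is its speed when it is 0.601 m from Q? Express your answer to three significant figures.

Only the electrostatic force acts, so mechanical energy is conserved: ½mv² = U₁ − U₂ = kQq(1/r₁ − 1/r₂).
U₁ − U₂ = (8.99×10⁹ N·m²/C²)(-1.96×10⁻⁹ C)(-7.56×10⁻⁹ C)(1/0.137 − 1/0.601) = 7.51×10⁻⁷ J.
v = √(2·7.51×10⁻⁷/0.0317) = 6.88×10⁻³ m/s.

6.88×10⁻³ m/s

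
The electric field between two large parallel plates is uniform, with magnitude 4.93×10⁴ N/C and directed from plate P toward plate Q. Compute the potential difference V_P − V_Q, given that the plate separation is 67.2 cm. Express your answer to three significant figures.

3.31×10⁴ V

In a uniform field, potential decreases in the direction of E: ΔV = −E·d for a displacement d parallel to E.
Going from Q to P is a displacement of 67.2 cm opposite to the field, so V_P − V_Q = +Ed = 3.31×10⁴ V.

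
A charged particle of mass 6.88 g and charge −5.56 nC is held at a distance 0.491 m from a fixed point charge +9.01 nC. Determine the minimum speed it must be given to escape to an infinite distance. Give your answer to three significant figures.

0.0163 m/s

To just escape, total mechanical energy must reach zero at infinity: ½mv²_min + U = 0, so ½mv²_min = −U = |kQq|/r.
|U| = |kQq|/r = (8.99×10⁹ N·m²/C²)(9.01×10⁻⁹)(5.56×10⁻⁹)/(0.491) = 9.17×10⁻⁷ J.
v_min = √(2|U|/m) = √(2·9.17×10⁻⁷/6.88×10⁻³) = 0.0163 m/s.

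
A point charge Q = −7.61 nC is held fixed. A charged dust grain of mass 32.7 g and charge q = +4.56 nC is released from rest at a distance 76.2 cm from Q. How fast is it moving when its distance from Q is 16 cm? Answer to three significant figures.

Only the electrostatic force acts, so mechanical energy is conserved: ½mv² = U₁ − U₂ = kQq(1/r₁ − 1/r₂).
U₁ − U₂ = (8.99×10⁹ N·m²/C²)(-7.61×10⁻⁹ C)(4.56×10⁻⁹ C)(1/0.762 − 1/0.160) = 1.54×10⁻⁶ J.
v = √(2·1.54×10⁻⁶/0.0327) = 9.71×10⁻³ m/s.

9.71×10⁻³ m/s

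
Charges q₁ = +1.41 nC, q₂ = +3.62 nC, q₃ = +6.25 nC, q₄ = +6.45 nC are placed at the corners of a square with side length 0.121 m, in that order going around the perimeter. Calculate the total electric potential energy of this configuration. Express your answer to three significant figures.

The work to assemble the configuration equals its total potential energy, U = Σ kqᵢqⱼ/rᵢⱼ over all pairs.
The four side pairs have separation 0.121 m and the two diagonal pairs 0.171 m.
Summing all 6 pair terms gives U = 7.42×10⁻⁶ J.

7.42×10⁻⁶ J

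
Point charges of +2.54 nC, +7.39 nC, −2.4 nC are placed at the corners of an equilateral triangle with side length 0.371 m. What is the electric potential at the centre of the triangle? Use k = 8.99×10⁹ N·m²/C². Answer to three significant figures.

316 V

The total potential is the scalar sum of each charge's contribution, V = Σ kqᵢ/rᵢ.
The distance from each vertex to the centroid is a/√3 = 0.214 m.
V = k[(2.54×10⁻⁹)/(0.214) + (7.39×10⁻⁹)/(0.214) + (-2.40×10⁻⁹)/(0.214)] = 316 V.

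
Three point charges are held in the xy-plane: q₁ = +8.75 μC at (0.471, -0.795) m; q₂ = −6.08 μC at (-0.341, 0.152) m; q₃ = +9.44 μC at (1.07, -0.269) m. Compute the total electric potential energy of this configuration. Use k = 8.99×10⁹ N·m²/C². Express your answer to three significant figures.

The work to assemble the configuration equals its total potential energy, U = Σ kqᵢqⱼ/rᵢⱼ over all pairs.
Pair separations: r₁₂ = 1.25 m, r₁₃ = 0.797 m, r₂₃ = 1.47 m.
U = (-0.383) + (0.932) + (-0.350) = 0.198 J.

0.198 J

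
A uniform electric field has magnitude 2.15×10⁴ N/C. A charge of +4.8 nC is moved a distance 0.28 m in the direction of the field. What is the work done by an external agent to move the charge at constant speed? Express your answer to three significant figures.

-2.89×10⁻⁵ J

The potential change for a displacement 0.28 m in the direction of the field is ΔV = −Ed = -6020 V.
W_ext = qΔV = -2.89×10⁻⁵ J.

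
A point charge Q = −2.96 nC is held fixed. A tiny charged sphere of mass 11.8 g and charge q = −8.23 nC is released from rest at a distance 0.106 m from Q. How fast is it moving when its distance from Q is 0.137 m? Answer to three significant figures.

Only the electrostatic force acts, so mechanical energy is conserved: ½mv² = U₁ − U₂ = kQq(1/r₁ − 1/r₂).
U₁ − U₂ = (8.99×10⁹ N·m²/C²)(-2.96×10⁻⁹ C)(-8.23×10⁻⁹ C)(1/0.106 − 1/0.137) = 4.68×10⁻⁷ J.
v = √(2·4.68×10⁻⁷/0.0118) = 8.90×10⁻³ m/s.

8.90×10⁻³ m/s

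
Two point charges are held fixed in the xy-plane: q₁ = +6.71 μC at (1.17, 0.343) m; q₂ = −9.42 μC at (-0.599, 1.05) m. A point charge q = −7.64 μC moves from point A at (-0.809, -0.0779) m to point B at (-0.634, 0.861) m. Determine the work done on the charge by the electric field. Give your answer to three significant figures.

The work done by the electric force is W_field = −ΔU = −q(V_B − V_A) = q(V_A − V_B).
At A: distances to the source charges are 2.02 m, 1.15 m; V_A = Σ kqᵢ/rᵢ = -4.40×10⁴ V.
At B: distances to the source charges are 1.88 m, 0.192 m; V_B = Σ kqᵢ/rᵢ = -4.08×10⁵ V.
ΔV = V_B − V_A = -3.64×10⁵ V.
W_field = −qΔV = −(-7.64×10⁻⁶ C)(-3.64×10⁵ V) = -2.78 J.

-2.78 J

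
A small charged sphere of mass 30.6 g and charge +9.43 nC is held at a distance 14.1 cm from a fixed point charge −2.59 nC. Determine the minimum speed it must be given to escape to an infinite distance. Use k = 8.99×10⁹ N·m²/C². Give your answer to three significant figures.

0.0101 m/s

To just escape, total mechanical energy must reach zero at infinity: ½mv²_min + U = 0, so ½mv²_min = −U = |kQq|/r.
|U| = |kQq|/r = (8.99×10⁹ N·m²/C²)(2.59×10⁻⁹)(9.43×10⁻⁹)/(0.141) = 1.56×10⁻⁶ J.
v_min = √(2|U|/m) = √(2·1.56×10⁻⁶/0.0306) = 0.0101 m/s.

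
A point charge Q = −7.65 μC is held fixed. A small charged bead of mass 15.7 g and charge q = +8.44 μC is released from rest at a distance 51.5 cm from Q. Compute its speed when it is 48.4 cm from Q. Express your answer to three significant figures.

Only the electrostatic force acts, so mechanical energy is conserved: ½mv² = U₁ − U₂ = kQq(1/r₁ − 1/r₂).
U₁ − U₂ = (8.99×10⁹ N·m²/C²)(-7.65×10⁻⁶ C)(8.44×10⁻⁶ C)(1/0.515 − 1/0.484) = 0.0722 J.
v = √(2·0.0722/0.0157) = 3.03 m/s.

3.03 m/s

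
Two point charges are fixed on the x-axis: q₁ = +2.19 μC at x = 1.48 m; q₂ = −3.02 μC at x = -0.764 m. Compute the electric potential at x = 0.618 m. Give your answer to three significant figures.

3190 V

The total potential is the scalar sum of each charge's contribution, V = Σ kqᵢ/rᵢ.
Distances from the field point to each charge: r₁ = 0.862 m, r₂ = 1.38 m.
V = k[(2.19×10⁻⁶)/(0.862) + (-3.02×10⁻⁶)/(1.38)] = 3190 V.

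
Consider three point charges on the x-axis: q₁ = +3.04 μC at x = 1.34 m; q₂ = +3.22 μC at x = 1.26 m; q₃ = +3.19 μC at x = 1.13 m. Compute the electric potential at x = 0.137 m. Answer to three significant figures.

7.74×10⁴ V

The total potential is the scalar sum of each charge's contribution, V = Σ kqᵢ/rᵢ.
Distances from the field point to each charge: r₁ = 1.20 m, r₂ = 1.12 m, r₃ = 0.993 m.
V = k[(3.04×10⁻⁶)/(1.20) + (3.22×10⁻⁶)/(1.12) + (3.19×10⁻⁶)/(0.993)] = 7.74×10⁴ V.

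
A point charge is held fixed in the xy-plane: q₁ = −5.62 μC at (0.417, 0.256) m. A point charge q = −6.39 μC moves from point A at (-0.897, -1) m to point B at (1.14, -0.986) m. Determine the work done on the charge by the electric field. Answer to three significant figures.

-0.0470 J

The work done by the electric force is W_field = −ΔU = −q(V_B − V_A) = q(V_A − V_B).
At A: distance to the source charge is 1.82 m; V_A = kq₁/r = -2.78×10⁴ V.
At B: distance to the source charge is 1.44 m; V_B = kq₁/r = -3.52×10⁴ V.
ΔV = V_B − V_A = -7360 V.
W_field = −qΔV = −(-6.39×10⁻⁶ C)(-7360 V) = -0.0470 J.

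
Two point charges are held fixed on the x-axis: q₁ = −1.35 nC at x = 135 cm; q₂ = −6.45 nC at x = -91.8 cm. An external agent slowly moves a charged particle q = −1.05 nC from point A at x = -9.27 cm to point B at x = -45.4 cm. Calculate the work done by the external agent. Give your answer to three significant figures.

For quasistatic motion the external work equals the change in potential energy: W_ext = qΔV = q(V_B − V_A).
At A: distances to the source charges are 1.44 m, 0.825 m; V_A = Σ kqᵢ/rᵢ = -78.7 V.
At B: distances to the source charges are 1.80 m, 0.464 m; V_B = Σ kqᵢ/rᵢ = -132 V.
ΔV = V_B − V_A = -53.0 V.
W_ext = qΔV = (-1.05×10⁻⁹ C)(-53.0 V) = 5.57×10⁻⁸ J.

5.57×10⁻⁸ J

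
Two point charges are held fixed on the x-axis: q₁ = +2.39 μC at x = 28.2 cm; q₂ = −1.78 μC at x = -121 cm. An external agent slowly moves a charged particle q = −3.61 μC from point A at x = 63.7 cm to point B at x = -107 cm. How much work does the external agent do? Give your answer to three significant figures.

For quasistatic motion the external work equals the change in potential energy: W_ext = qΔV = q(V_B − V_A).
At A: distances to the source charges are 0.355 m, 1.85 m; V_A = Σ kqᵢ/rᵢ = 5.19×10⁴ V.
At B: distances to the source charges are 1.35 m, 0.140 m; V_B = Σ kqᵢ/rᵢ = -9.84×10⁴ V.
ΔV = V_B − V_A = -1.50×10⁵ V.
W_ext = qΔV = (-3.61×10⁻⁶ C)(-1.50×10⁵ V) = 0.542 J.

0.542 J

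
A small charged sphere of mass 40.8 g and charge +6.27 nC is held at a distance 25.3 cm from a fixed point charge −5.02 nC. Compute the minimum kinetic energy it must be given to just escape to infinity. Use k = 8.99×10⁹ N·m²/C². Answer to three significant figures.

1.12×10⁻⁶ J

To just escape, total mechanical energy must reach zero at infinity: ½mv²_min + U = 0, so ½mv²_min = −U = |kQq|/r.
|U| = |kQq|/r = (8.99×10⁹ N·m²/C²)(5.02×10⁻⁹)(6.27×10⁻⁹)/(0.253) = 1.12×10⁻⁶ J.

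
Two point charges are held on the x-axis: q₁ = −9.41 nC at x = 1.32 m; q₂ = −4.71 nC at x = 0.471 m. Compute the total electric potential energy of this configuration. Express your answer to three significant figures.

4.69×10⁻⁷ J

The work to assemble the configuration equals its total potential energy, U = Σ kqᵢqⱼ/rᵢⱼ over all pairs.
Pair separations: r₁₂ = 0.849 m.
U = (4.69×10⁻⁷) = 4.69×10⁻⁷ J.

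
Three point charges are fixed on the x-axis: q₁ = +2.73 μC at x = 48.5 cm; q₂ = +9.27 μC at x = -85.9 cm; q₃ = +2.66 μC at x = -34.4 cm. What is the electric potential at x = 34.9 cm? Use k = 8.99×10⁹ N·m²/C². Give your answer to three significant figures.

2.84×10⁵ V

The total potential is the scalar sum of each charge's contribution, V = Σ kqᵢ/rᵢ.
Distances from the field point to each charge: r₁ = 0.136 m, r₂ = 1.21 m, r₃ = 0.693 m.
V = k[(2.73×10⁻⁶)/(0.136) + (9.27×10⁻⁶)/(1.21) + (2.66×10⁻⁶)/(0.693)] = 2.84×10⁵ V.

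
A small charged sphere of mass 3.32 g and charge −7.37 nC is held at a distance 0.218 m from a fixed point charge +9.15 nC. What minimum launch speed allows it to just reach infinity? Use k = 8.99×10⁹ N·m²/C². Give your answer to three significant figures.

0.0409 m/s

To just escape, total mechanical energy must reach zero at infinity: ½mv²_min + U = 0, so ½mv²_min = −U = |kQq|/r.
|U| = |kQq|/r = (8.99×10⁹ N·m²/C²)(9.15×10⁻⁹)(7.37×10⁻⁹)/(0.218) = 2.78×10⁻⁶ J.
v_min = √(2|U|/m) = √(2·2.78×10⁻⁶/3.32×10⁻³) = 0.0409 m/s.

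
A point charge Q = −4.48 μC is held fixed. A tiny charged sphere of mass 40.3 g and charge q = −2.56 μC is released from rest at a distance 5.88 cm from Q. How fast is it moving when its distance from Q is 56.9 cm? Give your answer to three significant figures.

8.83 m/s

Only the electrostatic force acts, so mechanical energy is conserved: ½mv² = U₁ − U₂ = kQq(1/r₁ − 1/r₂).
U₁ − U₂ = (8.99×10⁹ N·m²/C²)(-4.48×10⁻⁶ C)(-2.56×10⁻⁶ C)(1/0.0588 − 1/0.569) = 1.57 J.
v = √(2·1.57/0.0403) = 8.83 m/s.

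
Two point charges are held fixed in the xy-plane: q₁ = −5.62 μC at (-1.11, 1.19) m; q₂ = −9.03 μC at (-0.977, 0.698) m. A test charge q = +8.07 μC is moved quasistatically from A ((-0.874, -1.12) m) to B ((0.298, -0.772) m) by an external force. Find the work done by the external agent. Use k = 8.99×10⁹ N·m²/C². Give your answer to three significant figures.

0.0299 J

For quasistatic motion the external work equals the change in potential energy: W_ext = qΔV = q(V_B − V_A).
At A: distances to the source charges are 2.32 m, 1.82 m; V_A = Σ kqᵢ/rᵢ = -6.63×10⁴ V.
At B: distances to the source charges are 2.41 m, 1.95 m; V_B = Σ kqᵢ/rᵢ = -6.26×10⁴ V.
ΔV = V_B − V_A = 3700 V.
W_ext = qΔV = (8.07×10⁻⁶ C)(3700 V) = 0.0299 J.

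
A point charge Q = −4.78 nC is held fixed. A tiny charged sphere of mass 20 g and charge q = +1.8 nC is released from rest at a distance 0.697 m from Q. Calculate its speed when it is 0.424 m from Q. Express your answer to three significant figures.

2.67×10⁻³ m/s

Only the electrostatic force acts, so mechanical energy is conserved: ½mv² = U₁ − U₂ = kQq(1/r₁ − 1/r₂).
U₁ − U₂ = (8.99×10⁹ N·m²/C²)(-4.78×10⁻⁹ C)(1.80×10⁻⁹ C)(1/0.697 − 1/0.424) = 7.15×10⁻⁸ J.
v = √(2·7.15×10⁻⁸/0.0200) = 2.67×10⁻³ m/s.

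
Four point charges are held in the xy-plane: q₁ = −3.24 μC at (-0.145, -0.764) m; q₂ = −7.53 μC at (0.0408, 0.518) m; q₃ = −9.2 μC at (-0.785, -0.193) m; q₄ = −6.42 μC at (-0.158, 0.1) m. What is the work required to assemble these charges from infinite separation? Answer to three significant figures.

2.98 J

The assembly work is the sum of pairwise potential energies, U = Σ_{i<j} kqᵢqⱼ/rᵢⱼ.
Pair separations: r₁₂ = 1.30 m, r₁₃ = 0.858 m, r₁₄ = 0.864 m, r₂₃ = 1.09 m, r₂₄ = 0.463 m, r₃₄ = 0.692 m.
Summing all 6 pair terms gives U = 2.98 J.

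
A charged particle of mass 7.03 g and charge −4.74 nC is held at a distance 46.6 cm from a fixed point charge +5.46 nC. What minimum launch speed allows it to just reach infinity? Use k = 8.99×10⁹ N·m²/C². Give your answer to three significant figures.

0.0119 m/s

To just escape, total mechanical energy must reach zero at infinity: ½mv²_min + U = 0, so ½mv²_min = −U = |kQq|/r.
|U| = |kQq|/r = (8.99×10⁹ N·m²/C²)(5.46×10⁻⁹)(4.74×10⁻⁹)/(0.466) = 4.99×10⁻⁷ J.
v_min = √(2|U|/m) = √(2·4.99×10⁻⁷/7.03×10⁻³) = 0.0119 m/s.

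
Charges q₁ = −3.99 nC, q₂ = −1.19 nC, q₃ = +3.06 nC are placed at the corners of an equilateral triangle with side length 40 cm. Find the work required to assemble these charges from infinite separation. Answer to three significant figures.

The assembly work is the sum of pairwise potential energies, U = Σ_{i<j} kqᵢqⱼ/rᵢⱼ.
All three pair separations equal the side length, 0.400 m.
U = (1.07×10⁻⁷) + (-2.74×10⁻⁷) + (-8.18×10⁻⁸) = -2.50×10⁻⁷ J.

-2.50×10⁻⁷ J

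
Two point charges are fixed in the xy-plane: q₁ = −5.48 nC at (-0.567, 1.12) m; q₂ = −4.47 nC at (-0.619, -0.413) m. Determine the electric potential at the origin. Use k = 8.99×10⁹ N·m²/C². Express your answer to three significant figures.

The total potential is the scalar sum of each charge's contribution, V = Σ kqᵢ/rᵢ.
Distances from the field point to each charge: r₁ = 1.26 m, r₂ = 0.744 m.
V = k[(-5.48×10⁻⁹)/(1.26) + (-4.47×10⁻⁹)/(0.744)] = -93.2 V.

-93.2 V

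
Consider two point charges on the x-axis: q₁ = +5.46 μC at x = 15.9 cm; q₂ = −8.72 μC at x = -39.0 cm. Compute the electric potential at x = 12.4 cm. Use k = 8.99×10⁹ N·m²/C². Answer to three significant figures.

1.25×10⁶ V

The total potential is the scalar sum of each charge's contribution, V = Σ kqᵢ/rᵢ.
Distances from the field point to each charge: r₁ = 0.0350 m, r₂ = 0.514 m.
V = k[(5.46×10⁻⁶)/(0.0350) + (-8.72×10⁻⁶)/(0.514)] = 1.25×10⁶ V.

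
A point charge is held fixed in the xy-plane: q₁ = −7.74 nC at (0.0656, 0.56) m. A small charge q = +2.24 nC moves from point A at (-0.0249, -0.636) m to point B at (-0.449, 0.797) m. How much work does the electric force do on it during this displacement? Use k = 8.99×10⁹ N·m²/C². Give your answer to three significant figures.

1.45×10⁻⁷ J

The work done by the electric force is W_field = −ΔU = −q(V_B − V_A) = q(V_A − V_B).
At A: distance to the source charge is 1.20 m; V_A = kq₁/r = -58.0 V.
At B: distance to the source charge is 0.567 m; V_B = kq₁/r = -123 V.
ΔV = V_B − V_A = -64.8 V.
W_field = −qΔV = −(2.24×10⁻⁹ C)(-64.8 V) = 1.45×10⁻⁷ J.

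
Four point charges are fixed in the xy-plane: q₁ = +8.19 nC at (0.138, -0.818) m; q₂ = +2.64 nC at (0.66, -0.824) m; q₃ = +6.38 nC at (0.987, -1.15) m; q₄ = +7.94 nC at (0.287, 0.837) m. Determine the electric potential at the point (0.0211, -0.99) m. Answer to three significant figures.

The total potential is the scalar sum of each charge's contribution, V = Σ kqᵢ/rᵢ.
Distances from the field point to each charge: r₁ = 0.208 m, r₂ = 0.660 m, r₃ = 0.979 m, r₄ = 1.85 m.
V = k[(8.19×10⁻⁹)/(0.208) + (2.64×10⁻⁹)/(0.660) + (6.38×10⁻⁹)/(0.979) + (7.94×10⁻⁹)/(1.85)] = 487 V.

487 V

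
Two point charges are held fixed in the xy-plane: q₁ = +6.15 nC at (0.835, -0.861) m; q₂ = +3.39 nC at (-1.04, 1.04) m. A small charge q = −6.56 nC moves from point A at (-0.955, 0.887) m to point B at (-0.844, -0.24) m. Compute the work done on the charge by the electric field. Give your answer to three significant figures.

The work done by the electric force is W_field = −ΔU = −q(V_B − V_A) = q(V_A − V_B).
At A: distances to the source charges are 2.50 m, 0.175 m; V_A = Σ kqᵢ/rᵢ = 196 V.
At B: distances to the source charges are 1.79 m, 1.29 m; V_B = Σ kqᵢ/rᵢ = 54.4 V.
ΔV = V_B − V_A = -142 V.
W_field = −qΔV = −(-6.56×10⁻⁹ C)(-142 V) = -9.30×10⁻⁷ J.

-9.30×10⁻⁷ J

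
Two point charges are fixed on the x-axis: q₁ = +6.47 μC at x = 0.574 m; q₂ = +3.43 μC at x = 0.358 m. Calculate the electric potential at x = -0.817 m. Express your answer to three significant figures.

Electric potential is a scalar, so the contributions from each charge add algebraically: V = Σ kqᵢ/rᵢ.
Distances from the field point to each charge: r₁ = 1.39 m, r₂ = 1.17 m.
V = k[(6.47×10⁻⁶)/(1.39) + (3.43×10⁻⁶)/(1.17)] = 6.81×10⁴ V.

6.81×10⁴ V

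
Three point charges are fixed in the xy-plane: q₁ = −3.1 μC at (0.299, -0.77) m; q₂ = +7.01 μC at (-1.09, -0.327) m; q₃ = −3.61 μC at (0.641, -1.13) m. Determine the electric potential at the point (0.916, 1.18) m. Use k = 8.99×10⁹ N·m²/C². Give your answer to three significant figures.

-2460 V

Electric potential is a scalar, so the contributions from each charge add algebraically: V = Σ kqᵢ/rᵢ.
Distances from the field point to each charge: r₁ = 2.05 m, r₂ = 2.51 m, r₃ = 2.33 m.
V = k[(-3.10×10⁻⁶)/(2.05) + (7.01×10⁻⁶)/(2.51) + (-3.61×10⁻⁶)/(2.33)] = -2460 V.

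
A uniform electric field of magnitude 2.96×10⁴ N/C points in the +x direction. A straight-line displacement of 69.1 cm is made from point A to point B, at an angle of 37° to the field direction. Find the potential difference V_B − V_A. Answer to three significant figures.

Only the component of displacement along E changes the potential: ΔV = −E·d·cosθ.
ΔV = −(2.96×10⁴ V/m)(0.691 m)cos37° = -1.63×10⁴ V.

-1.63×10⁴ V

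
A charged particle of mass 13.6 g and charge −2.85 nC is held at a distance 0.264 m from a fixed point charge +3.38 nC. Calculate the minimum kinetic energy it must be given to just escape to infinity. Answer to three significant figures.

3.28×10⁻⁷ J

To just escape, total mechanical energy must reach zero at infinity: ½mv²_min + U = 0, so ½mv²_min = −U = |kQq|/r.
|U| = |kQq|/r = (8.99×10⁹ N·m²/C²)(3.38×10⁻⁹)(2.85×10⁻⁹)/(0.264) = 3.28×10⁻⁷ J.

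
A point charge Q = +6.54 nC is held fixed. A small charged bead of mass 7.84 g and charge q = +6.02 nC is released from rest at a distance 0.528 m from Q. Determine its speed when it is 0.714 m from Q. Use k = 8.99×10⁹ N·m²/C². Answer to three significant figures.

Only the electrostatic force acts, so mechanical energy is conserved: ½mv² = U₁ − U₂ = kQq(1/r₁ − 1/r₂).
U₁ − U₂ = (8.99×10⁹ N·m²/C²)(6.54×10⁻⁹ C)(6.02×10⁻⁹ C)(1/0.528 − 1/0.714) = 1.75×10⁻⁷ J.
v = √(2·1.75×10⁻⁷/7.84×10⁻³) = 6.67×10⁻³ m/s.

6.67×10⁻³ m/s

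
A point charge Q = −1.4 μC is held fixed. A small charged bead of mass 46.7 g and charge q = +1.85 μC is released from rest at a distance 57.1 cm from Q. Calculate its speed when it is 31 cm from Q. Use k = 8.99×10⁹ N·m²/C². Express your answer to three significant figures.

Only the electrostatic force acts, so mechanical energy is conserved: ½mv² = U₁ − U₂ = kQq(1/r₁ − 1/r₂).
U₁ − U₂ = (8.99×10⁹ N·m²/C²)(-1.40×10⁻⁶ C)(1.85×10⁻⁶ C)(1/0.571 − 1/0.310) = 0.0343 J.
v = √(2·0.0343/0.0467) = 1.21 m/s.

1.21 m/s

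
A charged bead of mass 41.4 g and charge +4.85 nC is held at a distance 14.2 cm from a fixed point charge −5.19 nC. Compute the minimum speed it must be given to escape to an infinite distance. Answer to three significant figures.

8.77×10⁻³ m/s

To just escape, total mechanical energy must reach zero at infinity: ½mv²_min + U = 0, so ½mv²_min = −U = |kQq|/r.
|U| = |kQq|/r = (8.99×10⁹ N·m²/C²)(5.19×10⁻⁹)(4.85×10⁻⁹)/(0.142) = 1.59×10⁻⁶ J.
v_min = √(2|U|/m) = √(2·1.59×10⁻⁶/0.0414) = 8.77×10⁻³ m/s.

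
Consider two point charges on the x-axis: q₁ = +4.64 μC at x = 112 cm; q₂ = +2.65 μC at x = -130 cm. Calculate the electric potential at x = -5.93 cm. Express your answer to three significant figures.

5.46×10⁴ V

The total potential is the scalar sum of each charge's contribution, V = Σ kqᵢ/rᵢ.
Distances from the field point to each charge: r₁ = 1.18 m, r₂ = 1.24 m.
V = k[(4.64×10⁻⁶)/(1.18) + (2.65×10⁻⁶)/(1.24)] = 5.46×10⁴ V.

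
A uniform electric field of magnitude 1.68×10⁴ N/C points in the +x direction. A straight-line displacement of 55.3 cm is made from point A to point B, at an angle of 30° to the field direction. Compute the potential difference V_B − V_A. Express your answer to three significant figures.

Only the component of displacement along E changes the potential: ΔV = −E·d·cosθ.
ΔV = −(1.68×10⁴ V/m)(0.553 m)cos30° = -8050 V.

-8050 V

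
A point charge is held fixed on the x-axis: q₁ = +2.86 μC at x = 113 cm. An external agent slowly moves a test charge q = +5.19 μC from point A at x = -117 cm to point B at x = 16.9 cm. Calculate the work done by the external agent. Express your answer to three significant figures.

For quasistatic motion the external work equals the change in potential energy: W_ext = qΔV = q(V_B − V_A).
At A: distance to the source charge is 2.30 m; V_A = kq₁/r = 1.12×10⁴ V.
At B: distance to the source charge is 0.961 m; V_B = kq₁/r = 2.68×10⁴ V.
ΔV = V_B − V_A = 1.56×10⁴ V.
W_ext = qΔV = (5.19×10⁻⁶ C)(1.56×10⁴ V) = 0.0808 J.

0.0808 J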